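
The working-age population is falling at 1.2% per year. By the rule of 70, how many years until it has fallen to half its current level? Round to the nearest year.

about 58 years

Falling at 1.2%, it halves about every 70/1.2 = 58.33 years.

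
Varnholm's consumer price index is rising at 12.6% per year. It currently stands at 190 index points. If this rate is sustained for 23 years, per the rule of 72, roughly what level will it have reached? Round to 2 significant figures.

3100 index points

Doubling time ≈ 72/12.6 = 5.71 years.
23 years is 23/5.71 ≈ 4.03 doublings, a factor of 2^4.03 ≈ 16.34.
190 × 16.34 ≈ 3100 index points.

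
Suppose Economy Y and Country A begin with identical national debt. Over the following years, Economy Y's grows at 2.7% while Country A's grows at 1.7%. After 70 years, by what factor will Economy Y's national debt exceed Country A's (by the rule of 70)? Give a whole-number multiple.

Only the 1-point difference matters.
70/1 ≈ 70.00 years per doubling of the ratio; 70 years gives 1.00 doublings, so ≈ 2×.

around 2 times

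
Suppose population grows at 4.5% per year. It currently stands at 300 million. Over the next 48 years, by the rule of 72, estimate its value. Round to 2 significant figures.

Doubling time ≈ 72/4.5 = 16.00 years.
48 years is 48/16.00 ≈ 3.00 doublings, a factor of 2^3.00 ≈ 8.00.
300 × 8.00 ≈ 2400 million.

≈ 2400 million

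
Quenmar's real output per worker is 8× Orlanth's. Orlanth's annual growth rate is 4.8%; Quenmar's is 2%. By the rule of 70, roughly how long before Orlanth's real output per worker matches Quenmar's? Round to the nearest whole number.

approximately 75 years

The growth-rate gap is 4.8% − 2% = 2.8 percentage points.
So the ratio between them halves every 70/2.8 ≈ 25.00 years.
An 8× gap closes after 3 halvings: 3 × 25.00 ≈ 75 years.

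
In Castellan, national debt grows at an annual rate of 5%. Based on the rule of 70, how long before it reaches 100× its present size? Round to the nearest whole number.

Doubling time ≈ 70/5 = 14.00 years.
100× is log₂ 100 ≈ 6.64 doublings, so ≈ 6.64 × 14.00 = 93 years.

around 93 years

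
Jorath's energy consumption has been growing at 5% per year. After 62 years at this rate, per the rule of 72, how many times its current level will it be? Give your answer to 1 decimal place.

Doubles every ≈ 14.40 years (72/5).
62 years is 4.31 doublings; 2^4.31 ≈ 19.8×.

roughly 19.8 times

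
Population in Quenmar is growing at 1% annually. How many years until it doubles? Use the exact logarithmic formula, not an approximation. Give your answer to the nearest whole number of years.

70 years

t = ln(2) / ln(1 + 0.01) = 0.6931 / 0.009950 ≈ 69.66.
≈ 70 years.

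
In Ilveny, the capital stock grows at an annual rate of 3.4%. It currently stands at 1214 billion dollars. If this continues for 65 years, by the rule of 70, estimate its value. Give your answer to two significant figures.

It doubles every 70/3.4 ≈ 20.59 years, so 65 years is 3.16 doublings.
2^3.16 ≈ 8.94; 1214 × 8.94 ≈ 11000 billion dollars.

about 11000 billion dollars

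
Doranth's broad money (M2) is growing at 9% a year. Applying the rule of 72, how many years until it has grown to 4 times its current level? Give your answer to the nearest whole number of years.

Doubling time ≈ 72/9 = 8.00 years.
4× is 2 doublings, so 2 × 8.00 ≈ 16 years.

≈ 16 years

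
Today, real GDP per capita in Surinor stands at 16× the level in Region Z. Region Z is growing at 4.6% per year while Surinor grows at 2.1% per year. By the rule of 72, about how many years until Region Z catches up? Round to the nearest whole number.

around 115 years

Region Z gains on Surinor at 4.6% − 2.1% = 2.5 points a year.
At that relative rate the gap halves every 72/2.5 ≈ 28.80 years.
A 16× gap closes after 4 halvings: 4 × 28.80 ≈ 115 years.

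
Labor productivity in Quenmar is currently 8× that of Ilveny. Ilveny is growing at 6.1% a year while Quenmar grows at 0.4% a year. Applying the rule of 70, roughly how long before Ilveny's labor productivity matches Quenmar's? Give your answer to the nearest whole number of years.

What matters is the difference: 5.7 pp.
Rule of 70 on the gap: the ratio halves every 70/5.7 ≈ 12.28 years.
An 8× gap closes after 3 halvings: 3 × 12.28 ≈ 37 years.

approximately 37 years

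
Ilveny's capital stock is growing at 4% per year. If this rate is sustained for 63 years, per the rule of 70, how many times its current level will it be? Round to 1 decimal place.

12.1 times

Doubling time ≈ 70/4 = 17.50 years.
63 years / 17.50 ≈ 3.60 doublings → factor 2^3.60 ≈ 12.1.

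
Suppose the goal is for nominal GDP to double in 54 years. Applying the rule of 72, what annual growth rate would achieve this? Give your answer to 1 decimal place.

around 1.3% annually

72 / 54 ≈ 1.33, so about 1.3% annually.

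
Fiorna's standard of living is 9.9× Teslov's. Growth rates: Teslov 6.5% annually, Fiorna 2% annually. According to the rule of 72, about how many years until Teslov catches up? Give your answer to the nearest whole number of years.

The growth-rate gap is 6.5% − 2% = 4.5 percentage points.
So the ratio between them halves every 72/4.5 ≈ 16.00 years.
A 9.9× gap takes log₂(9.9) ≈ 3.31 halvings to close: 3.31 × 16.00 ≈ 53 years.

about 53 years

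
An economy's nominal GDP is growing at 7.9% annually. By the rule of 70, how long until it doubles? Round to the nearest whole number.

At 7.9%, doubling takes about 70/7.9 = 8.86 years.

around 9 years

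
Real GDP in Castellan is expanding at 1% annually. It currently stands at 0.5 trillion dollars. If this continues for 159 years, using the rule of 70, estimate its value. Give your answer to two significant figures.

Doubling time ≈ 70/1 = 70.00 years.
159 years is 159/70.00 ≈ 2.27 doublings, a factor of 2^2.27 ≈ 4.82.
0.5 × 4.82 ≈ 2.4 trillion dollars.

2.4 trillion dollars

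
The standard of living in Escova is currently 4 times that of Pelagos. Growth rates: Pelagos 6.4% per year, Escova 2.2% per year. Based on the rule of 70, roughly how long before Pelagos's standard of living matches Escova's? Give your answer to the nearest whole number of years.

What matters is the difference: 4.2 pp.
Rule of 70 on the gap: the ratio halves every 70/4.2 ≈ 16.67 years.
A 4 times gap closes after 2 halvings: 2 × 16.67 ≈ 33 years.

approximately 33 years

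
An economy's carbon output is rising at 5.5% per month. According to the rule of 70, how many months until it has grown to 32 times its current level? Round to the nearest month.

Doubling time ≈ 70/5.5 = 12.73 months.
Getting to 32× needs 5 doublings: 5 × 12.73 ≈ 64 months.

approximately 64 months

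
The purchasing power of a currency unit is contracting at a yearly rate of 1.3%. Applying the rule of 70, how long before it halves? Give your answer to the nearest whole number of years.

about 54 years

Falling at 1.3%, it halves about every 70/1.3 = 53.85 years.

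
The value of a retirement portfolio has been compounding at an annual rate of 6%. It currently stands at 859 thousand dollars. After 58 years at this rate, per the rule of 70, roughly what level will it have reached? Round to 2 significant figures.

about 27000 thousand dollars

Doubling time ≈ 70/6 = 11.67 years.
58 years is 58/11.67 ≈ 4.97 doublings, a factor of 2^4.97 ≈ 31.34.
859 × 31.34 ≈ 27000 thousand dollars.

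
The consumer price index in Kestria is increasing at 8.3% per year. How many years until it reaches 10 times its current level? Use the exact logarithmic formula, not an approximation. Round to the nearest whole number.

29 years

t = ln(10) / ln(1 + 0.083) = 2.3026 / 0.079735 ≈ 28.88.
≈ 29 years.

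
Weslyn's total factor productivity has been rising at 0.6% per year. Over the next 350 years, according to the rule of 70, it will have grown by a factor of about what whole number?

70/0.6 ≈ 116.67 years per doubling.
350 years fits 3 doublings: 2^3 = 8.

around 8 times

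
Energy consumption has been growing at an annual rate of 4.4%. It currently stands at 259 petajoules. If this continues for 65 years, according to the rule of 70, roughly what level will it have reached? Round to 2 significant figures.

4400 petajoules

It doubles every 70/4.4 ≈ 15.91 years, so 65 years is 4.09 doublings.
2^4.09 ≈ 17.03; 259 × 17.03 ≈ 4400 petajoules.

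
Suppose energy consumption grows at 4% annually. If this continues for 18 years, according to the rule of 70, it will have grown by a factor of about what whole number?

70/4 ≈ 17.50 years per doubling.
18 years fits 1 doubling: 2^1 = 2.

approximately 2 times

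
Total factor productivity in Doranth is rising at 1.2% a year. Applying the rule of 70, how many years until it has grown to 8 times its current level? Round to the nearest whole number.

around 175 years

One doubling takes 70/1.2 = 58.33 years.
Getting to 8× needs 3 doublings: 3 × 58.33 ≈ 175 years.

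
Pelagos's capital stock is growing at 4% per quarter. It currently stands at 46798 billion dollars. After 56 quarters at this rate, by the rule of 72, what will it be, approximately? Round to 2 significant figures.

around 400000 billion dollars

Doubling time ≈ 72/4 = 18.00 quarters.
56 quarters is 56/18.00 ≈ 3.11 doublings, a factor of 2^3.11 ≈ 8.63.
46798 × 8.63 ≈ 400000 billion dollars.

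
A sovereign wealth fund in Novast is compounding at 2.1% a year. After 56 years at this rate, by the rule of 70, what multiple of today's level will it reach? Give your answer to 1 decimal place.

Doubles every ≈ 33.33 years (70/2.1).
56 years is 1.68 doublings; 2^1.68 ≈ 3.2×.

≈ 3.2 times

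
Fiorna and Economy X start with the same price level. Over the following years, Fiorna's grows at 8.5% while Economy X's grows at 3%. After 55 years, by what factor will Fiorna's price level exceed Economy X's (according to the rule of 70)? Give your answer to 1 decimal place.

Only the 5.5-point difference matters.
70/5.5 ≈ 12.73 years per doubling of the ratio; 55 years gives 4.32 doublings, so ≈ 20.0×.

≈ 20.0 times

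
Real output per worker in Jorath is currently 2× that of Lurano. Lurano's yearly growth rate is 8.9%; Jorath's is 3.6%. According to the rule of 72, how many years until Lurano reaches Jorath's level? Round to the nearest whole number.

Lurano gains on Jorath at 8.9% − 3.6% = 5.3 points a year.
At that relative rate the gap halves every 72/5.3 ≈ 13.58 years.
A 2× gap closes after 1 halving: 1 × 13.58 ≈ 14 years.

about 14 years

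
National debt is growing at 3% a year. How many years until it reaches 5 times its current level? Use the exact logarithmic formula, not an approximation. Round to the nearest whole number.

54 years

t = ln(5) / ln(1 + 0.03) = 1.6094 / 0.029559 ≈ 54.45.
≈ 54 years.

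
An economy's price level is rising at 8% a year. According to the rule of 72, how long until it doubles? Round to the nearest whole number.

roughly 9 years

Doubling time ≈ 72 / 8 = 9.00 years.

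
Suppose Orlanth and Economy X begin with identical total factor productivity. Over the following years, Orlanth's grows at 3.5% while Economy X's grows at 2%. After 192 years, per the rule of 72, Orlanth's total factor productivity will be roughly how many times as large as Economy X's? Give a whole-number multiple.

Only the 1.5-point difference matters.
72/1.5 ≈ 48.00 years per doubling of the ratio; 192 years gives 4.00 doublings, so ≈ 16×.

16 times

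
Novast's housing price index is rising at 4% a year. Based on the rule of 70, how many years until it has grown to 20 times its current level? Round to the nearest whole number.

At 4% it doubles every 70/4 ≈ 17.50 years.
Reaching 20× takes log₂(20) ≈ 4.32 doublings.
4.32 × 17.50 ≈ 76 years.

76 years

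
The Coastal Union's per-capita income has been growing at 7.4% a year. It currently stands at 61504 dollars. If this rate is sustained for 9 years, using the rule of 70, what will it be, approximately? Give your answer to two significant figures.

around 120000 dollars

Doubling time ≈ 70/7.4 = 9.46 years.
9 years is 9/9.46 ≈ 0.95 doublings, a factor of 2^0.95 ≈ 1.93.
61504 × 1.93 ≈ 120000 dollars.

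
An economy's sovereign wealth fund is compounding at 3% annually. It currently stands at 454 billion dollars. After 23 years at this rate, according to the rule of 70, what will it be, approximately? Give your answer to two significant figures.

≈ 900 billion dollars

Doubling time ≈ 70/3 = 23.33 years.
23 years is 23/23.33 ≈ 0.99 doublings, a factor of 2^0.99 ≈ 1.99.
454 × 1.99 ≈ 900 billion dollars.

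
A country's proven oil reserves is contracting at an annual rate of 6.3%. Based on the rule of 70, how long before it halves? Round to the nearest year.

≈ 11 years

The rule works in reverse for decay: 70/6.3 ≈ 11.11 years to halve.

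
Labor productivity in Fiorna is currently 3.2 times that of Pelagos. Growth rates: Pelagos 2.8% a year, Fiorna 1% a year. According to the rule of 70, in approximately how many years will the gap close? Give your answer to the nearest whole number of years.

The growth-rate gap is 2.8% − 1% = 1.8 percentage points.
So the ratio between them halves every 70/1.8 ≈ 38.89 years.
A 3.2 times gap takes log₂(3.2) ≈ 1.68 halvings to close: 1.68 × 38.89 ≈ 65 years.

about 65 years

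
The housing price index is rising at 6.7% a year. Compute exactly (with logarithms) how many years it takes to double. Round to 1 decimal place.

t = ln(2) / ln(1 + 0.067) = 0.6931 / 0.064851 ≈ 10.69.

10.7 years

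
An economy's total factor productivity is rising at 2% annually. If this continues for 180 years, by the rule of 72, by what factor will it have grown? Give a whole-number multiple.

Doubling time ≈ 72/2 = 36.00 years.
180/36.00 ≈ 5 doublings, so about 2^5 = 32×.

≈ 32 times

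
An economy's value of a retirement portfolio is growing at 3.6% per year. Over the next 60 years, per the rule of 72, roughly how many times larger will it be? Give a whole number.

Doubling time ≈ 72/3.6 = 20.00 years.
60/20.00 ≈ 3 doublings, so about 2^3 = 8×.

around 8 times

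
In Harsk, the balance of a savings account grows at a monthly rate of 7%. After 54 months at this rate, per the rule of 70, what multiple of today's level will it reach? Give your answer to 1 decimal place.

around 42.2 times

Doubles every ≈ 10.00 months (70/7).
54 months is 5.40 doublings; 2^5.40 ≈ 42.2×.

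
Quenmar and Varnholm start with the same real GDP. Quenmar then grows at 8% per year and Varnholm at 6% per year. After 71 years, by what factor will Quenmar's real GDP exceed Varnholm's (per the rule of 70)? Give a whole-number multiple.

4 times

Only the 2-point difference matters.
70/2 ≈ 35.00 years per doubling of the ratio; 71 years gives 2.03 doublings, so ≈ 4×.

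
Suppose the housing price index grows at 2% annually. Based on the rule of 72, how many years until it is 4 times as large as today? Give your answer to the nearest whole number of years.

At 2% it doubles every 72/2 ≈ 36.00 years.
4× is 2 doublings, so 2 × 36.00 ≈ 72 years.

≈ 72 years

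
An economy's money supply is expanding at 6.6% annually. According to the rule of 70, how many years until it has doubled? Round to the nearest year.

approximately 11 years

Doubling time ≈ 70 / 6.6 = 10.61 years.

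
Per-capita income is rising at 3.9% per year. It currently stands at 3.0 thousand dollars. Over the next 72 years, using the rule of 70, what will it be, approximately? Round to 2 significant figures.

≈ 48 thousand dollars

Doubling time ≈ 70/3.9 = 17.95 years.
72 years is 72/17.95 ≈ 4.01 doublings, a factor of 2^4.01 ≈ 16.11.
3.0 × 16.11 ≈ 48 thousand dollars.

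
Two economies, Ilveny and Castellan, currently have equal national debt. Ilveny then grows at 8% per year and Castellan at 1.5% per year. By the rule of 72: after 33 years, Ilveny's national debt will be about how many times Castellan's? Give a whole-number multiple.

Only the 6.5-point difference matters.
72/6.5 ≈ 11.08 years per doubling of the ratio; 33 years gives 2.98 doublings, so ≈ 8×.

roughly 8 times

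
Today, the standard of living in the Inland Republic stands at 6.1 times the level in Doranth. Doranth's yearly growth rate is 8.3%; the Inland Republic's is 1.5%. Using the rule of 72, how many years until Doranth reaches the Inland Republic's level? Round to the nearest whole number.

Doranth gains on the Inland Republic at 8.3% − 1.5% = 6.8 points a year.
At that relative rate the gap halves every 72/6.8 ≈ 10.59 years.
A 6.1 times gap takes log₂(6.1) ≈ 2.61 halvings to close: 2.61 × 10.59 ≈ 28 years.

about 28 years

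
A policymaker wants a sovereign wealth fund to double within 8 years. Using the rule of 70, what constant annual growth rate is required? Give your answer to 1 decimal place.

8.8%

70 / 8 ≈ 8.75, so about 8.8% a year.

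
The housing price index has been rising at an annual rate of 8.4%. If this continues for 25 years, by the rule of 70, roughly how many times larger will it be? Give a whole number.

approximately 8 times

70/8.4 ≈ 8.33 years per doubling.
25 years fits 3 doublings: 2^3 = 8.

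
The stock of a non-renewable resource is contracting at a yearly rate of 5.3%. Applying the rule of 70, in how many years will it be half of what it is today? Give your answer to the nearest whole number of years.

Halving time ≈ 70 / 5.3 = 13.21 → 13 years.

13 years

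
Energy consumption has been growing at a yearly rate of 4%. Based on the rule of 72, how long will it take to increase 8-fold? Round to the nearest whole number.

about 54 years

At 4% it doubles every 72/4 ≈ 18.00 years.
Getting to 8× needs 3 doublings: 3 × 18.00 ≈ 54 years.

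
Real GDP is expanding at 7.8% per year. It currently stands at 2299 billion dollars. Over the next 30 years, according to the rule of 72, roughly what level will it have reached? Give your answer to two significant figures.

It doubles every 72/7.8 ≈ 9.23 years, so 30 years is 3.25 doublings.
2^3.25 ≈ 9.51; 2299 × 9.51 ≈ 22000 billion dollars.

around 22000 billion dollars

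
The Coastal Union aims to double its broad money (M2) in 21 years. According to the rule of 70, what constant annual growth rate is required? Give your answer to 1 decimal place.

≈ 3.3%

70 / 21 ≈ 3.33, so about 3.3% annually.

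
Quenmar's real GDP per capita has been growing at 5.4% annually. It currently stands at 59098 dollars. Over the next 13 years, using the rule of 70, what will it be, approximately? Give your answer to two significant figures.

about 120000 dollars

It doubles every 70/5.4 ≈ 12.96 years, so 13 years is 1.00 doublings.
2^1.00 ≈ 2.00; 59098 × 2.00 ≈ 120000 dollars.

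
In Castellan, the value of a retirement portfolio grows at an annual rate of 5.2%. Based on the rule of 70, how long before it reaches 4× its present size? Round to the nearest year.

One doubling takes 70/5.2 = 13.46 years.
Getting to 4× needs 2 doublings: 2 × 13.46 ≈ 27 years.

approximately 27 years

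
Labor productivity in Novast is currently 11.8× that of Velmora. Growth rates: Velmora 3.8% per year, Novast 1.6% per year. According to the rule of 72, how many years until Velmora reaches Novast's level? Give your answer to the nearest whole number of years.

Velmora gains on Novast at 3.8% − 1.6% = 2.2 points a year.
At that relative rate the gap halves every 72/2.2 ≈ 32.73 years.
An 11.8× gap takes log₂(11.8) ≈ 3.56 halvings to close: 3.56 × 32.73 ≈ 117 years.

roughly 117 years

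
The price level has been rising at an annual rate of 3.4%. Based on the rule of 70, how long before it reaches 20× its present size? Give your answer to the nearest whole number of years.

Doubling time ≈ 70/3.4 = 20.59 years.
Reaching 20× takes log₂(20) ≈ 4.32 doublings.
4.32 × 20.59 ≈ 89 years.

about 89 years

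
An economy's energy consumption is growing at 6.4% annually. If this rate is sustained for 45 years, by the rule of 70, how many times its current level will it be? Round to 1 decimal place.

Doubles every ≈ 10.94 years (70/6.4).
45 years is 4.11 doublings; 2^4.11 ≈ 17.3×.

about 17.3 times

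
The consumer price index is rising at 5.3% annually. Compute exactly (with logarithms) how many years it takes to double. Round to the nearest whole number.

t = ln(2) / ln(1 + 0.053) = 0.6931 / 0.051643 ≈ 13.42.
≈ 13 years.

13 years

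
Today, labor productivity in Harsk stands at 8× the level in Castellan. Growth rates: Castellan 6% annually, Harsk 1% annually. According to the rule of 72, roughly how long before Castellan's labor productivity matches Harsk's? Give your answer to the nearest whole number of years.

Castellan gains on Harsk at 6% − 1% = 5 points a year.
At that relative rate the gap halves every 72/5 ≈ 14.40 years.
An 8× gap closes after 3 halvings: 3 × 14.40 ≈ 43 years.

43 years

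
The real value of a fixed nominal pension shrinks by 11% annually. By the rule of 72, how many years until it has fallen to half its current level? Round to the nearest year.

Falling at 11%, it halves about every 72/11 = 6.55 years.

about 7 years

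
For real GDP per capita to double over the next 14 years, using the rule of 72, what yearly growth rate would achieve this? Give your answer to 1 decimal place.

5.1% per year

72 / 14 ≈ 5.14, so about 5.1% per year.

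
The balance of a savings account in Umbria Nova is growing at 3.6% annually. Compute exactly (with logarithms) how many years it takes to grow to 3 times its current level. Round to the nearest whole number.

31 years

t = ln(3) / ln(1 + 0.036) = 1.0986 / 0.035367 ≈ 31.06.
≈ 31 years.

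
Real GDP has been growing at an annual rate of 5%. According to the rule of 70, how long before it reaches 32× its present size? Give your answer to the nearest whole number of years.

Doubling time ≈ 70/5 = 14.00 years.
32× is 5 doublings, so 5 × 14.00 ≈ 70 years.

about 70 years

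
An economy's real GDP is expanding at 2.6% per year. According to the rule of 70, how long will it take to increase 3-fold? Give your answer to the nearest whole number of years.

43 years

Doubling time ≈ 70/2.6 = 26.92 years.
Reaching 3× takes log₂(3) ≈ 1.58 doublings.
1.58 × 26.92 ≈ 43 years.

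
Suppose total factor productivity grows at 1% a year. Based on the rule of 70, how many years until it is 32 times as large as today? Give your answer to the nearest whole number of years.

roughly 350 years

At 1% it doubles every 70/1 ≈ 70.00 years.
32 = 2^5, so 5 doublings → 350 years.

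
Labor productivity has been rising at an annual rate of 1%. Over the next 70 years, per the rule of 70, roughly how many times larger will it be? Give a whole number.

2 times

Doubling time ≈ 70/1 = 70.00 years.
70/70.00 ≈ 1 doubling, so about 2^1 = 2×.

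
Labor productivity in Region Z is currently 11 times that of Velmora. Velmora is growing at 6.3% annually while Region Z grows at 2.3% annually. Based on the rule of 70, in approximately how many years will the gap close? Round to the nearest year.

roughly 61 years

What matters is the difference: 4 pp.
Rule of 70 on the gap: the ratio halves every 70/4 ≈ 17.50 years.
An 11 times gap takes log₂(11) ≈ 3.46 halvings to close: 3.46 × 17.50 ≈ 61 years.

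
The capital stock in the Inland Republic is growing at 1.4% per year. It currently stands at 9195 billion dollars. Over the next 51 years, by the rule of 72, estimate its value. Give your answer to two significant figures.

It doubles every 72/1.4 ≈ 51.43 years, so 51 years is 0.99 doublings.
2^0.99 ≈ 1.99; 9195 × 1.99 ≈ 18000 billion dollars.

around 18000 billion dollars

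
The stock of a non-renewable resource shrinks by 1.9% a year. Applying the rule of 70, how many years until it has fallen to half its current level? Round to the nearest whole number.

Halving time ≈ 70 / 1.9 = 36.84 → 37 years.

around 37 years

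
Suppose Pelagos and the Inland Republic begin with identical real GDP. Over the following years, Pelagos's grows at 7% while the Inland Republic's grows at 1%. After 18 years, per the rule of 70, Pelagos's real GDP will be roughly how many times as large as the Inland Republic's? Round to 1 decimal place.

Rate gap = 7% − 1% = 6 points.
The ratio doubles every 70/6 ≈ 11.67 years.
18/11.67 ≈ 1.54 doublings → ratio ≈ 2^1.54 ≈ 2.9.

2.9 times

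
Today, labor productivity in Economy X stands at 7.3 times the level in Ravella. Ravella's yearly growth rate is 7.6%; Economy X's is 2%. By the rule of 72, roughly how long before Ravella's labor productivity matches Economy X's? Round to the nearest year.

around 37 years

The growth-rate gap is 7.6% − 2% = 5.6 percentage points.
So the ratio between them halves every 72/5.6 ≈ 12.86 years.
A 7.3 times gap takes log₂(7.3) ≈ 2.87 halvings to close: 2.87 × 12.86 ≈ 37 years.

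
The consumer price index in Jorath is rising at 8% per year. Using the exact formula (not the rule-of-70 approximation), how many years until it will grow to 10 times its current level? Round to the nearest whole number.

t = ln(10) / ln(1 + 0.08) = 2.3026 / 0.076961 ≈ 29.92.
≈ 30 years.

30 years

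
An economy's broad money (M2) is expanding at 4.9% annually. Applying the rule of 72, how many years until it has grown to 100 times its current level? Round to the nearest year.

Doubling time ≈ 72/4.9 = 14.69 years.
100× is log₂ 100 ≈ 6.64 doublings, so ≈ 6.64 × 14.69 = 98 years.

98 years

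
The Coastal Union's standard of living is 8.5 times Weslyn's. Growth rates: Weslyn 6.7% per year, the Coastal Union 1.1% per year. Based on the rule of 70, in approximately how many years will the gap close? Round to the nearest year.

roughly 39 years

The growth-rate gap is 6.7% − 1.1% = 5.6 percentage points.
So the ratio between them halves every 70/5.6 ≈ 12.50 years.
An 8.5 times gap takes log₂(8.5) ≈ 3.09 halvings to close: 3.09 × 12.50 ≈ 39 years.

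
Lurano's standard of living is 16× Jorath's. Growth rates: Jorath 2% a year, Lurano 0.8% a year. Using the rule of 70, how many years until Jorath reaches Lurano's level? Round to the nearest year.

about 233 years

What matters is the difference: 1.2 pp.
Rule of 70 on the gap: the ratio halves every 70/1.2 ≈ 58.33 years.
A 16× gap closes after 4 halvings: 4 × 58.33 ≈ 233 years.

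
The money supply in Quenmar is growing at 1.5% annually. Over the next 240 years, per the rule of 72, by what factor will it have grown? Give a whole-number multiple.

32 times

At 1.5% one doubling takes ≈ 48.00 years; 240 years is 5 of them, so ×32.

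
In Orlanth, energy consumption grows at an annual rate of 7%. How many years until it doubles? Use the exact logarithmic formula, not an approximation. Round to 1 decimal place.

t = ln(2) / ln(1 + 0.07) = 0.6931 / 0.067659 ≈ 10.24.

10.2 years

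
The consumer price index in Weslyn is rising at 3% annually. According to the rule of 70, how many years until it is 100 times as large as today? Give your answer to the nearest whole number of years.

≈ 155 years

One doubling takes 70/3 = 23.33 years.
100× is log₂ 100 ≈ 6.64 doublings, so ≈ 6.64 × 23.33 = 155 years.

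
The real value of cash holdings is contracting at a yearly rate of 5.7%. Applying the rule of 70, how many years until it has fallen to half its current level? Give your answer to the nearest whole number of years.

12 years

Halving time ≈ 70 / 5.7 = 12.28 → 12 years.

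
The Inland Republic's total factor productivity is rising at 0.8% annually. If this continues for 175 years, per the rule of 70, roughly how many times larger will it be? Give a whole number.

4 times

At 0.8% one doubling takes ≈ 87.50 years; 175 years is 2 of them, so ×4.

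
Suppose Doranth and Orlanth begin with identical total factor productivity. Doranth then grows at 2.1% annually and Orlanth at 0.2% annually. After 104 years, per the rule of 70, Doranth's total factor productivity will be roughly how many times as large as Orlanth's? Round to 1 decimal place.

around 7.1 times

Only the 1.9-point difference matters.
70/1.9 ≈ 36.84 years per doubling of the ratio; 104 years gives 2.82 doublings, so ≈ 7.1×.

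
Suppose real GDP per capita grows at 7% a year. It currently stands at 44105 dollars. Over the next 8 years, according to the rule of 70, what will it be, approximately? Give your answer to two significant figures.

It doubles every 70/7 ≈ 10.00 years, so 8 years is 0.80 doublings.
2^0.80 ≈ 1.74; 44105 × 1.74 ≈ 77000 dollars.

77000 dollars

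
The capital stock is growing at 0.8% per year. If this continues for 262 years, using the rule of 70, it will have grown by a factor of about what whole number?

around 8 times

70/0.8 ≈ 87.50 years per doubling.
262 years fits 3 doublings: 2^3 = 8.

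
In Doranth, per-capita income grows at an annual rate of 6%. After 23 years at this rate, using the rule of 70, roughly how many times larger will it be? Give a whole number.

At 6% one doubling takes ≈ 11.67 years; 23 years is 2 of them, so ×4.

approximately 4 times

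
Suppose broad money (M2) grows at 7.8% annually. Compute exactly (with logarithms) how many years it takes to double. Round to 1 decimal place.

9.2 years

t = ln(2) / ln(1 + 0.078) = 0.6931 / 0.075107 ≈ 9.23.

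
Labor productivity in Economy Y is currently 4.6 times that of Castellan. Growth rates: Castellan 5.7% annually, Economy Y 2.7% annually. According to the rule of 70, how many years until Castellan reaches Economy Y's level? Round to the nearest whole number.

What matters is the difference: 3 pp.
Rule of 70 on the gap: the ratio halves every 70/3 ≈ 23.33 years.
A 4.6 times gap takes log₂(4.6) ≈ 2.20 halvings to close: 2.20 × 23.33 ≈ 51 years.

around 51 years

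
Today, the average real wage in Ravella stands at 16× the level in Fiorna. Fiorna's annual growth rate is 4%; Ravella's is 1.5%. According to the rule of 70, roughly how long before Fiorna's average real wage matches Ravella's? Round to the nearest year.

around 112 years

What matters is the difference: 2.5 pp.
Rule of 70 on the gap: the ratio halves every 70/2.5 ≈ 28.00 years.
A 16× gap closes after 4 halvings: 4 × 28.00 ≈ 112 years.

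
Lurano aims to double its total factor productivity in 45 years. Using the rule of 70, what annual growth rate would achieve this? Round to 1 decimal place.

around 1.6% annually

70 / 45 ≈ 1.56, so about 1.6% annually.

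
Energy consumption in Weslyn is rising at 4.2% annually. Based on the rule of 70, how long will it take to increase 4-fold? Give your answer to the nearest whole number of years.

One doubling takes 70/4.2 = 16.67 years.
Getting to 4× needs 2 doublings: 2 × 16.67 ≈ 33 years.

around 33 years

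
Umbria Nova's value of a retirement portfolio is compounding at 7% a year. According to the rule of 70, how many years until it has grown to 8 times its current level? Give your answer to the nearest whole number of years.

Doubling time ≈ 70/7 = 10.00 years.
8× is 3 doublings, so 3 × 10.00 ≈ 30 years.

approximately 30 years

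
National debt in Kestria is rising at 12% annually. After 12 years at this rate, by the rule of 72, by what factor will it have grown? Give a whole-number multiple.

around 4 times

At 12% one doubling takes ≈ 6.00 years; 12 years is 2 of them, so ×4.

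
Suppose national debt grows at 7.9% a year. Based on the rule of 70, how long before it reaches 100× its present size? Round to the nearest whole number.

At 7.9% it doubles every 70/7.9 ≈ 8.86 years.
100× is log₂ 100 ≈ 6.64 doublings, so ≈ 6.64 × 8.86 = 59 years.

≈ 59 years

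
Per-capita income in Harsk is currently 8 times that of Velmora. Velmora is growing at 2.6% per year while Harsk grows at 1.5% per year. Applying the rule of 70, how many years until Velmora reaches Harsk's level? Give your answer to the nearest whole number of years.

roughly 191 years

Velmora gains on Harsk at 2.6% − 1.5% = 1.1 points a year.
At that relative rate the gap halves every 70/1.1 ≈ 63.64 years.
An 8 times gap closes after 3 halvings: 3 × 63.64 ≈ 191 years.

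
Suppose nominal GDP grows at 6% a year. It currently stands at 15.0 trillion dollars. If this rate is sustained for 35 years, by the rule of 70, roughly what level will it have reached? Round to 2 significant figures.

Doubling time ≈ 70/6 = 11.67 years.
35 years is 35/11.67 ≈ 3.00 doublings, a factor of 2^3.00 ≈ 8.00.
15.0 × 8.00 ≈ 120 trillion dollars.

approximately 120 trillion dollars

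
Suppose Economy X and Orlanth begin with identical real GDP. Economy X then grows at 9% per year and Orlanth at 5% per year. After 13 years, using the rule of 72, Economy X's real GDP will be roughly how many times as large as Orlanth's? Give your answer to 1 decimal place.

Rate gap = 9% − 5% = 4 points.
The ratio doubles every 72/4 ≈ 18.00 years.
13/18.00 ≈ 0.72 doublings → ratio ≈ 2^0.72 ≈ 1.6.

around 1.6 times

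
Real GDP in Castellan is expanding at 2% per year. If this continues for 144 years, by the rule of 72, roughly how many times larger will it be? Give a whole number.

At 2% one doubling takes ≈ 36.00 years; 144 years is 4 of them, so ×16.

16 times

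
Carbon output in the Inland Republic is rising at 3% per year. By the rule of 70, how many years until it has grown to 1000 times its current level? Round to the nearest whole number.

Doubling time ≈ 70/3 = 23.33 years.
1000× is log₂ 1000 ≈ 9.97 doublings, so ≈ 9.97 × 23.33 = 233 years.

approximately 233 years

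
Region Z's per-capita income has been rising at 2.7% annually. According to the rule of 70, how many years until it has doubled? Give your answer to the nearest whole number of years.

At 2.7%, doubling takes about 70/2.7 = 25.93 years.

approximately 26 years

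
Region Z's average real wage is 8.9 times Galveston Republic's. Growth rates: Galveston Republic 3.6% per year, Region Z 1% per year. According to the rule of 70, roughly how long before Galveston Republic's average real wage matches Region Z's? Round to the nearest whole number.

≈ 85 years

The growth-rate gap is 3.6% − 1% = 2.6 percentage points.
So the ratio between them halves every 70/2.6 ≈ 26.92 years.
An 8.9 times gap takes log₂(8.9) ≈ 3.15 halvings to close: 3.15 × 26.92 ≈ 85 years.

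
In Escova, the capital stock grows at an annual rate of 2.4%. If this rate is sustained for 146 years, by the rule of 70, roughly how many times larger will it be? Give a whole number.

around 32 times

At 2.4% one doubling takes ≈ 29.17 years; 146 years is 5 of them, so ×32.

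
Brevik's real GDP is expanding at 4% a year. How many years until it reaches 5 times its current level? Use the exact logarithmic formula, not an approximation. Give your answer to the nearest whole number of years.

t = ln(5) / ln(1 + 0.04) = 1.6094 / 0.039221 ≈ 41.03.
≈ 41 years.

41 years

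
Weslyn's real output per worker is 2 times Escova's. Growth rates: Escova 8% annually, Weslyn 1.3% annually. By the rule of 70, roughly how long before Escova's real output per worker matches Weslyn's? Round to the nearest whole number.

≈ 10 years

What matters is the difference: 6.7 pp.
Rule of 70 on the gap: the ratio halves every 70/6.7 ≈ 10.45 years.
A 2 times gap closes after 1 halving: 1 × 10.45 ≈ 10 years.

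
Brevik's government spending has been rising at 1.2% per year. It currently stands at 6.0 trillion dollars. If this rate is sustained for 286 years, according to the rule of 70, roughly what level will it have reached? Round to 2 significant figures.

roughly 180 trillion dollars

It doubles every 70/1.2 ≈ 58.33 years, so 286 years is 4.90 doublings.
2^4.90 ≈ 29.86; 6.0 × 29.86 ≈ 180 trillion dollars.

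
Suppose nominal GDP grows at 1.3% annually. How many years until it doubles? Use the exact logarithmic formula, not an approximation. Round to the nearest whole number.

t = ln(2) / ln(1 + 0.013) = 0.6931 / 0.012916 ≈ 53.66.
≈ 54 years.

54 years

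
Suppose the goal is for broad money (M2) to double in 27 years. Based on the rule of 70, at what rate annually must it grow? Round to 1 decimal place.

around 2.6%

70 / 27 ≈ 2.59, so about 2.6% annually.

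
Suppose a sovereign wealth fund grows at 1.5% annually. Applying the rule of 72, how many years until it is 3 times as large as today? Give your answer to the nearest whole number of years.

roughly 76 years

Doubling time ≈ 72/1.5 = 48.00 years.
3× is log₂ 3 ≈ 1.58 doublings, so ≈ 1.58 × 48.00 = 76 years.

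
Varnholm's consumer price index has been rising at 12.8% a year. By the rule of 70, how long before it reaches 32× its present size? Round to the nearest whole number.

Doubling time ≈ 70/12.8 = 5.47 years.
32× is 5 doublings, so 5 × 5.47 ≈ 27 years.

around 27 years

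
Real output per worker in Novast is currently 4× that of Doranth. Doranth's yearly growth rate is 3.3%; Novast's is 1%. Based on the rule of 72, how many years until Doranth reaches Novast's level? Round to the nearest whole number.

roughly 63 years

Doranth gains on Novast at 3.3% − 1% = 2.3 points a year.
At that relative rate the gap halves every 72/2.3 ≈ 31.30 years.
A 4× gap closes after 2 halvings: 2 × 31.30 ≈ 63 years.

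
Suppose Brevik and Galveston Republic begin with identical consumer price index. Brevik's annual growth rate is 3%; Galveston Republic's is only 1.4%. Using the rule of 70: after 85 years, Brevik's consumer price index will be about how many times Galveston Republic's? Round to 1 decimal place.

Rate gap = 3% − 1.4% = 1.6 points.
The ratio doubles every 70/1.6 ≈ 43.75 years.
85/43.75 ≈ 1.94 doublings → ratio ≈ 2^1.94 ≈ 3.8.

about 3.8 times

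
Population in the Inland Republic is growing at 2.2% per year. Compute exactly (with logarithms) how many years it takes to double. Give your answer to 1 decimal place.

31.9 years

t = ln(2) / ln(1 + 0.022) = 0.6931 / 0.021761 ≈ 31.85.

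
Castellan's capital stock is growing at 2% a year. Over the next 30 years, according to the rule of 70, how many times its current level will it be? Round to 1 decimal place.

1.8 times

Doubling time ≈ 70/2 = 35.00 years.
30 years / 35.00 ≈ 0.86 doublings → factor 2^0.86 ≈ 1.8.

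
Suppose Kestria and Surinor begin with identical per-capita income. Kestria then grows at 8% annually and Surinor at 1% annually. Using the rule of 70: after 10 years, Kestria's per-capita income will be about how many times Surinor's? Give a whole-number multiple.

Kestria pulls ahead at 7 pp per year, so the ratio doubles every 70/7 ≈ 10.00 years.
In 10 years that's 1.00 doublings: 2^1.00 ≈ 2.

roughly 2 times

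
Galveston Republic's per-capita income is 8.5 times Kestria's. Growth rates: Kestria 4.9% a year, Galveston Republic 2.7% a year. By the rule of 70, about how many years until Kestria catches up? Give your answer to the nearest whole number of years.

Kestria gains on Galveston Republic at 4.9% − 2.7% = 2.2 points a year.
At that relative rate the gap halves every 70/2.2 ≈ 31.82 years.
An 8.5 times gap takes log₂(8.5) ≈ 3.09 halvings to close: 3.09 × 31.82 ≈ 98 years.

about 98 years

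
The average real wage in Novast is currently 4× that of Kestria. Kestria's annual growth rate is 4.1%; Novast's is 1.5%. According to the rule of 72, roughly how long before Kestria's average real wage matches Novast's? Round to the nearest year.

around 55 years

Kestria gains on Novast at 4.1% − 1.5% = 2.6 points a year.
At that relative rate the gap halves every 72/2.6 ≈ 27.69 years.
A 4× gap closes after 2 halvings: 2 × 27.69 ≈ 55 years.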